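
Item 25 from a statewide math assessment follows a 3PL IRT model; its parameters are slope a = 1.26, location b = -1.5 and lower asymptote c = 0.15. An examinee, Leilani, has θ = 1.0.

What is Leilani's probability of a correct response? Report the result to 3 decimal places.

P(θ) = c + (1 − c) · 1 / (1 + exp(−a(θ − b)))
Exponent: 1.26 × (1.0 − (-1.5)) = 3.1500
1/(1 + e^{-3.1500}) = 0.9589
P = 0.15 + 0.85 × 0.9589 = 0.9651

0.965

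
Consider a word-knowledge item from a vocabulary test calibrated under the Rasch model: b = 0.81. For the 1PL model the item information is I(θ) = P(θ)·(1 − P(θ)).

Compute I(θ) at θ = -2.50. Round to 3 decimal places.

0.034

P = 1/(1+e^{3.3100}) = 0.0352
P(1−P) = 0.0352 × 0.9648 = 0.0340
I = P(1−P) = 0.03399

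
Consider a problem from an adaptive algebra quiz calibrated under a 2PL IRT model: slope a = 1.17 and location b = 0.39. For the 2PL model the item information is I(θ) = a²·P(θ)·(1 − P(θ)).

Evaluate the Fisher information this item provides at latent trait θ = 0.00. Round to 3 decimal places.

P = 1/(1+e^{0.4563}) = 0.3879
P(1−P) = 0.3879 × 0.6121 = 0.2374
I = a² × P(1−P) = 1.17² × 0.2374 = 0.32501

0.325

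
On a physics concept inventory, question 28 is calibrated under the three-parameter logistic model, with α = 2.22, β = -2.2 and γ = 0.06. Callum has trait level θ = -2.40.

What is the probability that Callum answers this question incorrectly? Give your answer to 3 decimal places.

P(θ) = γ + (1 − γ) · 1 / (1 + exp(−α(θ − β)))
Exponent: 2.22 × (-2.40 − (-2.2)) = -0.4440
1/(1 + e^{0.4440}) = 0.3908
P = 0.06 + 0.94 × 0.3908 = 0.4273
P(incorrect) = 1 − 0.4273 = 0.5727

0.573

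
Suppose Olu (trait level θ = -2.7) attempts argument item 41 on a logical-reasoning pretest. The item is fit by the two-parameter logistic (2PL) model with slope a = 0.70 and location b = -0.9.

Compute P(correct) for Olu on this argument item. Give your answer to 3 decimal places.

0.221

P(θ) = 1 / (1 + exp(−a(θ − b)))
Exponent: 0.70 × (-2.7 − (-0.9)) = -1.2600
1/(1 + e^{1.2600}) = 0.2210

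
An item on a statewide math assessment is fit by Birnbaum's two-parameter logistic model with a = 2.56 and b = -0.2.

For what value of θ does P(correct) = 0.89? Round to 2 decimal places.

0.62

P(θ) = 1 / (1 + exp(−a(θ − b)))
logit = ln(0.8900/0.1100) = 2.0907
θ = b + logit/(a) = -0.2 + 2.0907/2.5600 = 0.6167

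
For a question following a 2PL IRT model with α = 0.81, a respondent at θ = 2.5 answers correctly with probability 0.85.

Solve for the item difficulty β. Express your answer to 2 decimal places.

0.36

P(θ) = 1 / (1 + exp(−α(θ − β)))
logit(0.85) = ln(0.85/0.15) = 1.7346
β = θ − logit/(α) = 2.5 − 1.7346/0.8100 = 0.3585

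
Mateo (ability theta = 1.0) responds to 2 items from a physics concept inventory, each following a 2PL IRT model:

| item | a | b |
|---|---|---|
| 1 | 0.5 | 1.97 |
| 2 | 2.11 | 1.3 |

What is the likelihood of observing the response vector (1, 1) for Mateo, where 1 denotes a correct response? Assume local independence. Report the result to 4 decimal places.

P(theta) = 1 / (1 + exp(−a(theta − b)))
P_1 = 1/(1+e^{0.4850}) = 0.3811
P_2 = 1/(1+e^{0.6330}) = 0.3468
L = P_1 × P_2 = 0.3811 × 0.3468 = 0.13217

0.1322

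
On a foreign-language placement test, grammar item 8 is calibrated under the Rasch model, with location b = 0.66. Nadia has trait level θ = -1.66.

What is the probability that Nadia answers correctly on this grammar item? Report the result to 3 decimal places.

0.089

P(θ) = 1 / (1 + exp(−(θ − b)))
Exponent: (-1.66 − 0.66) = -2.3200
1/(1 + e^{2.3200}) = 0.0895
P = 0.0895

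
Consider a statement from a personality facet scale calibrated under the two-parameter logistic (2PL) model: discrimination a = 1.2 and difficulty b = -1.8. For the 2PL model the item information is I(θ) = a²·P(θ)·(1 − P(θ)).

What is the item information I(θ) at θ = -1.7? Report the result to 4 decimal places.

0.3587

P = 1/(1+e^{-0.1200}) = 0.5300
P(1−P) = 0.5300 × 0.4700 = 0.2491
I = a² × P(1−P) = 1.2² × 0.2491 = 0.35871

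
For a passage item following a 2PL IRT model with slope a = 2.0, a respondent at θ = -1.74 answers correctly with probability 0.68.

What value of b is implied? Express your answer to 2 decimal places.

P(θ) = 1 / (1 + exp(−a(θ − b)))
logit(0.68) = ln(0.68/0.32) = 0.7538
b = θ − logit/(a) = -1.74 − 0.7538/2.0000 = -2.1169

-2.12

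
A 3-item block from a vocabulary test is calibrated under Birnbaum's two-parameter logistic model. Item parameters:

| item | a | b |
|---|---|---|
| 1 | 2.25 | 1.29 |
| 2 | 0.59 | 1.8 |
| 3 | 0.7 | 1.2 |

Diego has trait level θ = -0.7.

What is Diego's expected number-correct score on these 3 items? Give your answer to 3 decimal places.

P(θ) = 1 / (1 + exp(−a(θ − b)))
P_1 = 1/(1+e^{4.4775}) = 0.0112
P_2 = 1/(1+e^{1.4750}) = 0.1862
P_3 = 1/(1+e^{1.3300}) = 0.2092
E[score] = 0.0112 + 0.1862 + 0.2092 = 0.4066

0.407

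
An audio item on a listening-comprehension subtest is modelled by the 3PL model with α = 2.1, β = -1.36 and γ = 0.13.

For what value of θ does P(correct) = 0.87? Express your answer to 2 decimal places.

P(θ) = γ + (1 − γ) · 1 / (1 + exp(−α(θ − β)))
Remove guessing floor: (0.87 − 0.13)/(1 − 0.13) = 0.8506
logit = ln(0.8506/0.1494) = 1.7391
θ = β + logit/(α) = -1.36 + 1.7391/2.1000 = -0.5318

-0.53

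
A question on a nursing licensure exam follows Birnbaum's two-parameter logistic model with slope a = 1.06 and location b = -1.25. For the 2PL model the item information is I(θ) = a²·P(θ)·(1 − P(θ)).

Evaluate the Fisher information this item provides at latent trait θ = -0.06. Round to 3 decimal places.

0.193

P = 1/(1+e^{-1.2614}) = 0.7793
P(1−P) = 0.7793 × 0.2207 = 0.1720
I = a² × P(1−P) = 1.06² × 0.1720 = 0.19327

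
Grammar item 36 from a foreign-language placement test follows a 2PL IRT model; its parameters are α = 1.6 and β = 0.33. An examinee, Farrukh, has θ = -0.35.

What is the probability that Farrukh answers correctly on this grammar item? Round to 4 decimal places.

P(θ) = 1 / (1 + exp(−α(θ − β)))
Exponent: 1.6 × (-0.35 − 0.33) = -1.0880
1/(1 + e^{1.0880}) = 0.2520

0.2520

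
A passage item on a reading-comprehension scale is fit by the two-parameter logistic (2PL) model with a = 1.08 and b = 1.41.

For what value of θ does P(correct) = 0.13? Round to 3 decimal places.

-0.350

P(θ) = 1 / (1 + exp(−a(θ − b)))
logit = ln(0.1300/0.8700) = -1.9010
θ = b + logit/(a) = 1.41 + (-1.9010)/1.0800 = -0.3501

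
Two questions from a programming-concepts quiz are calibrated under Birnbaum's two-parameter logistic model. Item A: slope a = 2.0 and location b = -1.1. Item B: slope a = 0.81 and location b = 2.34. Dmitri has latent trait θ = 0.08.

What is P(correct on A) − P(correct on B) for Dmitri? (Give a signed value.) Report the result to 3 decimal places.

P(θ) = 1 / (1 + exp(−a(θ − b)))
P_A = 0.9137
P_B = 0.1382
P_A − P_B = 0.7756

0.776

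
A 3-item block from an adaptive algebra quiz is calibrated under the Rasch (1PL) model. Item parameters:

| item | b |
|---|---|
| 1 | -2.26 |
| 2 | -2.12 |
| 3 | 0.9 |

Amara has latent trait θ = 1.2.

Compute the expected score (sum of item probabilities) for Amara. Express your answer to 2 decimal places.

P(θ) = 1 / (1 + exp(−(θ − b)))
P_1 = 1/(1+e^{-3.4600}) = 0.9695
P_2 = 1/(1+e^{-3.3200}) = 0.9651
P_3 = 1/(1+e^{-0.3000}) = 0.5744
E[score] = 0.9695 + 0.9651 + 0.5744 = 2.5091

2.51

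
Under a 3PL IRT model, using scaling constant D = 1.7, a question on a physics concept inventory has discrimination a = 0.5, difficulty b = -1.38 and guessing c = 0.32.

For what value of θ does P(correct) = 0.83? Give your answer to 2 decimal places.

P(θ) = c + (1 − c) · 1 / (1 + exp(−D·a(θ − b)))
Remove guessing floor: (0.83 − 0.32)/(1 − 0.32) = 0.7500
logit = ln(0.7500/0.2500) = 1.0986
θ = b + logit/(1.7·a) = -1.38 + 1.0986/0.8500 = -0.0875

-0.09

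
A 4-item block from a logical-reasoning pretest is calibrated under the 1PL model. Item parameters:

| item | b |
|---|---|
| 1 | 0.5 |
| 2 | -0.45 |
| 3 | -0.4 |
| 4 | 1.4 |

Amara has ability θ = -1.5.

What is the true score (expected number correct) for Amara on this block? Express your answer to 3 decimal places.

P(θ) = 1 / (1 + exp(−(θ − b)))
P_1 = 1/(1+e^{2.0000}) = 0.1192
P_2 = 1/(1+e^{1.0500}) = 0.2592
P_3 = 1/(1+e^{1.1000}) = 0.2497
P_4 = 1/(1+e^{2.9000}) = 0.0522
E[score] = 0.1192 + 0.2592 + 0.2497 + 0.0522 = 0.6803

0.680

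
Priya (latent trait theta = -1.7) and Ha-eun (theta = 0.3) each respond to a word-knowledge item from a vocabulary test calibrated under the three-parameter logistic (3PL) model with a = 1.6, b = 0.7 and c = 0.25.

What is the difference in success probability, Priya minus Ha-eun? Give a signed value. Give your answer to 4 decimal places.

P(theta) = c + (1 − c) · 1 / (1 + exp(−a(theta − b)))
P(Priya) = 0.2658  [exponent -3.8400]
P(Ha-eun) = 0.5089  [exponent -0.6400]
Difference = 0.2658 − 0.5089 = -0.2432

-0.2432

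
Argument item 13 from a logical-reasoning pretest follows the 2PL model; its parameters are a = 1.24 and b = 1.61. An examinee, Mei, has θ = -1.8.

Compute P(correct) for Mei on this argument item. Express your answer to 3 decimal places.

P(θ) = 1 / (1 + exp(−a(θ − b)))
Exponent: 1.24 × (-1.8 − 1.61) = -4.2284
1/(1 + e^{4.2284}) = 0.0144

0.014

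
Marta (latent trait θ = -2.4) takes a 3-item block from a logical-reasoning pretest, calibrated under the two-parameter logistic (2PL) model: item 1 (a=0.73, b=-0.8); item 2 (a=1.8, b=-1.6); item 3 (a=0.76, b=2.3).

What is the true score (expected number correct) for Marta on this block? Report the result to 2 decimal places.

0.46

P(θ) = 1 / (1 + exp(−a(θ − b)))
P_1 = 1/(1+e^{1.1680}) = 0.2372
P_2 = 1/(1+e^{1.4400}) = 0.1915
P_3 = 1/(1+e^{3.5720}) = 0.0273
E[score] = 0.2372 + 0.1915 + 0.0273 = 0.4561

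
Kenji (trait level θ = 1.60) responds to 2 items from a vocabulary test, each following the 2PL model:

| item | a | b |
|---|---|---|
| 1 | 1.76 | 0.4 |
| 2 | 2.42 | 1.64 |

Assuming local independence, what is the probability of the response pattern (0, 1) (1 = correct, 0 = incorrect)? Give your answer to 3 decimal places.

0.051

P(θ) = 1 / (1 + exp(−a(θ − b)))
P_1 = 1/(1+e^{-2.1120}) = 0.8921
P_2 = 1/(1+e^{0.0968}) = 0.4758
L = (1−P_1) × P_2 = 0.1079 × 0.4758 = 0.05136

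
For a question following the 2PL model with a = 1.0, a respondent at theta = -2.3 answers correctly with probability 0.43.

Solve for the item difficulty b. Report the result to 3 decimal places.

P(theta) = 1 / (1 + exp(−a(theta − b)))
logit(0.43) = ln(0.43/0.57) = -0.2819
b = theta − logit/(a) = -2.3 − (-0.2819)/1.0000 = -2.0181

-2.018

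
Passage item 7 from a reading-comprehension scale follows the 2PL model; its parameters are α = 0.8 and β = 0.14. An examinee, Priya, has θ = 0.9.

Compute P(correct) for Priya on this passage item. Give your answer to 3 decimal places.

P(θ) = 1 / (1 + exp(−α(θ − β)))
Exponent: 0.8 × (0.9 − 0.14) = 0.6080
1/(1 + e^{-0.6080}) = 0.6475

0.647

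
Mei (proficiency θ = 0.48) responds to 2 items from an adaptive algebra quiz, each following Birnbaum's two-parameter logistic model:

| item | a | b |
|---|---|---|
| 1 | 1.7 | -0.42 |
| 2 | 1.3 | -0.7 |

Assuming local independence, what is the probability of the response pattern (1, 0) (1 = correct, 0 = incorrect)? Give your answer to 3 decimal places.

P(θ) = 1 / (1 + exp(−a(θ − b)))
P_1 = 1/(1+e^{-1.5300}) = 0.8220
P_2 = 1/(1+e^{-1.5340}) = 0.8226
L = P_1 × (1−P_2) = 0.8220 × 0.1774 = 0.14583

0.146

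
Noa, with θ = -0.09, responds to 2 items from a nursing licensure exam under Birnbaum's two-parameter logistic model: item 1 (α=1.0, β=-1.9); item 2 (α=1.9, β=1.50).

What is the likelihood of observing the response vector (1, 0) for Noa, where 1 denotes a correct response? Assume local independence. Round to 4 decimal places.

0.8194

P(θ) = 1 / (1 + exp(−α(θ − β)))
P_1 = 1/(1+e^{-1.8100}) = 0.8594
P_2 = 1/(1+e^{3.0210}) = 0.0465
L = P_1 × (1−P_2) = 0.8594 × 0.9535 = 0.81941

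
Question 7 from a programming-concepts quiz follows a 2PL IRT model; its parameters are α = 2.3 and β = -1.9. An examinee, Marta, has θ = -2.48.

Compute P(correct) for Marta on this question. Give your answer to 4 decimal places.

P(θ) = 1 / (1 + exp(−α(θ − β)))
Exponent: 2.3 × (-2.48 − (-1.9)) = -1.3340
1/(1 + e^{1.3340}) = 0.2085

0.2085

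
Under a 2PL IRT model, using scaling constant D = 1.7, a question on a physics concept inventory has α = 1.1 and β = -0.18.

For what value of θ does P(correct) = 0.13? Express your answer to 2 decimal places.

P(θ) = 1 / (1 + exp(−D·α(θ − β)))
logit = ln(0.1300/0.8700) = -1.9010
θ = β + logit/(1.7·α) = -0.18 + (-1.9010)/1.8700 = -1.1966

-1.20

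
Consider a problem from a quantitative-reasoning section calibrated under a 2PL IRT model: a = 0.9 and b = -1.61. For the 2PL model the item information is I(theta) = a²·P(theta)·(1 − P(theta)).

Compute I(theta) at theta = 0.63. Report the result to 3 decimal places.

0.084

P = 1/(1+e^{-2.0160}) = 0.8825
P(1−P) = 0.8825 × 0.1175 = 0.1037
I = a² × P(1−P) = 0.9² × 0.1037 = 0.08401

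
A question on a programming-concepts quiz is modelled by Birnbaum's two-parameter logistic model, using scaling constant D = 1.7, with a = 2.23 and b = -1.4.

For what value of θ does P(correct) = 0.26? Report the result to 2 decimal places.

P(θ) = 1 / (1 + exp(−D·a(θ − b)))
logit = ln(0.2600/0.7400) = -1.0460
θ = b + logit/(1.7·a) = -1.4 + (-1.0460)/3.7910 = -1.6759

-1.68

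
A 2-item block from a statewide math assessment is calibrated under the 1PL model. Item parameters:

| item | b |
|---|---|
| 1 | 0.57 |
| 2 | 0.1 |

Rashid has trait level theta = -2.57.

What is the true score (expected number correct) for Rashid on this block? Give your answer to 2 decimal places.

P(theta) = 1 / (1 + exp(−(theta − b)))
P_1 = 1/(1+e^{3.1400}) = 0.0415
P_2 = 1/(1+e^{2.6700}) = 0.0648
E[score] = 0.0415 + 0.0648 = 0.1063

0.11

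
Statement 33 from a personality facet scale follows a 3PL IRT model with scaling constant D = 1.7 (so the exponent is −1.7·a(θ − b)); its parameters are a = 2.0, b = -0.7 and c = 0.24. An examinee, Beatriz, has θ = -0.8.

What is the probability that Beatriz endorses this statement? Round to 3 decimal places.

P(θ) = c + (1 − c) · 1 / (1 + exp(−D·a(θ − b)))
Exponent: 1.7 × 2.0 × (-0.8 − (-0.7)) = -0.3400
1/(1 + e^{0.3400}) = 0.4158
P = 0.24 + 0.76 × 0.4158 = 0.5560

0.556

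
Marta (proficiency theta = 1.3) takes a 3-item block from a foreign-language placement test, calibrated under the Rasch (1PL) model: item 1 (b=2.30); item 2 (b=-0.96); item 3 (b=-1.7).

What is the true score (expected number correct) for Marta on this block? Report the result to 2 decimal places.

P(theta) = 1 / (1 + exp(−(theta − b)))
P_1 = 1/(1+e^{1.0000}) = 0.2689
P_2 = 1/(1+e^{-2.2600}) = 0.9055
P_3 = 1/(1+e^{-3.0000}) = 0.9526
E[score] = 0.2689 + 0.9055 + 0.9526 = 2.1270

2.13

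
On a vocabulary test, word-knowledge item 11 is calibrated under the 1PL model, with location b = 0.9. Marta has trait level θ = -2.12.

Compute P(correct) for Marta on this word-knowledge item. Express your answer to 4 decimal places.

0.0465

P(θ) = 1 / (1 + exp(−(θ − b)))
Exponent: (-2.12 − 0.9) = -3.0200
1/(1 + e^{3.0200}) = 0.0465
P = 0.0465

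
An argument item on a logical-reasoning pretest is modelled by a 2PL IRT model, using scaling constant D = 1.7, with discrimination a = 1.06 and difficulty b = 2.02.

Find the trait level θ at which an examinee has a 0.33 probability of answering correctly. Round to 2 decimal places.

1.63

P(θ) = 1 / (1 + exp(−D·a(θ − b)))
logit = ln(0.3300/0.6700) = -0.7082
θ = b + logit/(1.7·a) = 2.02 + (-0.7082)/1.8020 = 1.6270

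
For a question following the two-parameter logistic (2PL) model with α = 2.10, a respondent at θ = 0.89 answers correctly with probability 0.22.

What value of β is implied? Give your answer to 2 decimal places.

P(θ) = 1 / (1 + exp(−α(θ − β)))
logit(0.22) = ln(0.22/0.78) = -1.2657
β = θ − logit/(α) = 0.89 − (-1.2657)/2.1000 = 1.4927

1.49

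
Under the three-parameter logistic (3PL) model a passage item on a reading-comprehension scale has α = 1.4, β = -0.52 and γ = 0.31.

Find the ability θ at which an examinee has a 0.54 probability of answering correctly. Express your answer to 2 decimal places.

P(θ) = γ + (1 − γ) · 1 / (1 + exp(−α(θ − β)))
Remove guessing floor: (0.54 − 0.31)/(1 − 0.31) = 0.3333
logit = ln(0.3333/0.6667) = -0.6931
θ = β + logit/(α) = -0.52 + (-0.6931)/1.4000 = -1.0151

-1.02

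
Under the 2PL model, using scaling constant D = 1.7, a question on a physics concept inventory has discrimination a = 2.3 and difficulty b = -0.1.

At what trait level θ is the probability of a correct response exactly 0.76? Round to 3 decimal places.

P(θ) = 1 / (1 + exp(−D·a(θ − b)))
logit = ln(0.7600/0.2400) = 1.1527
θ = b + logit/(1.7·a) = -0.1 + 1.1527/3.9100 = 0.1948

0.195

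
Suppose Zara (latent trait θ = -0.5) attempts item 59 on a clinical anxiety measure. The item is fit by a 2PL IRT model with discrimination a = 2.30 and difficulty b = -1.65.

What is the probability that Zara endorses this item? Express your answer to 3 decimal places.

0.934

P(θ) = 1 / (1 + exp(−a(θ − b)))
Exponent: 2.30 × (-0.5 − (-1.65)) = 2.6450
1/(1 + e^{-2.6450}) = 0.9337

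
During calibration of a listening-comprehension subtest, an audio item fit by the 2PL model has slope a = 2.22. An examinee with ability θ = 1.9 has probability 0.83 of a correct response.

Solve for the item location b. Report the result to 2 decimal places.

P(θ) = 1 / (1 + exp(−a(θ − b)))
logit(0.83) = ln(0.83/0.17) = 1.5856
b = θ − logit/(a) = 1.9 − 1.5856/2.2200 = 1.1858

1.19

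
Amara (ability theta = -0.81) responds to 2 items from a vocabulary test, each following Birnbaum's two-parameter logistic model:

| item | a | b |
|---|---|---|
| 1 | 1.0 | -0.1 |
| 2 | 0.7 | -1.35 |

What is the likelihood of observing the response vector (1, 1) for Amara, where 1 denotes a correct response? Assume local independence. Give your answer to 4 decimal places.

P(theta) = 1 / (1 + exp(−a(theta − b)))
P_1 = 1/(1+e^{0.7100}) = 0.3296
P_2 = 1/(1+e^{-0.3780}) = 0.5934
L = P_1 × P_2 = 0.3296 × 0.5934 = 0.19558

0.1956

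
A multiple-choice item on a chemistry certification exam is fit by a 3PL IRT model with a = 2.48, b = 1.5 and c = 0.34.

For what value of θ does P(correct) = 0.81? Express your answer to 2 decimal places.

1.87

P(θ) = c + (1 − c) · 1 / (1 + exp(−a(θ − b)))
Remove guessing floor: (0.81 − 0.34)/(1 − 0.34) = 0.7121
logit = ln(0.7121/0.2879) = 0.9057
θ = b + logit/(a) = 1.5 + 0.9057/2.4800 = 1.8652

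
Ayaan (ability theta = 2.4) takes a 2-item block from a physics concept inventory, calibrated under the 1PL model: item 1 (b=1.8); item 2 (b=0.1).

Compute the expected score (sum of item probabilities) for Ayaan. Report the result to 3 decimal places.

1.555

P(theta) = 1 / (1 + exp(−(theta − b)))
P_1 = 1/(1+e^{-0.6000}) = 0.6457
P_2 = 1/(1+e^{-2.3000}) = 0.9089
E[score] = 0.6457 + 0.9089 = 1.5545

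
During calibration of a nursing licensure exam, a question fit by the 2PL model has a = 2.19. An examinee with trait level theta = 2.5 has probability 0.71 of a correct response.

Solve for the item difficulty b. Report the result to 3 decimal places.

P(theta) = 1 / (1 + exp(−a(theta − b)))
logit(0.71) = ln(0.71/0.29) = 0.8954
b = theta − logit/(a) = 2.5 − 0.8954/2.1900 = 2.0911

2.091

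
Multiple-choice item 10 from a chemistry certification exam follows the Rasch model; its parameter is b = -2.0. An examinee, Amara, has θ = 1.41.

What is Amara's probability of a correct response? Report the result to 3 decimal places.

P(θ) = 1 / (1 + exp(−(θ − b)))
Exponent: (1.41 − (-2.0)) = 3.4100
1/(1 + e^{-3.4100}) = 0.9680
P = 0.9680

0.968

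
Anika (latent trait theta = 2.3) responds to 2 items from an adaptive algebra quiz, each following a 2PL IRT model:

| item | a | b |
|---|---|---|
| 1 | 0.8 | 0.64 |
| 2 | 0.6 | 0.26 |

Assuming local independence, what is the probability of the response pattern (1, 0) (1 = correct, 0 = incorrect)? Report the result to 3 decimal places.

0.180

P(theta) = 1 / (1 + exp(−a(theta − b)))
P_1 = 1/(1+e^{-1.3280}) = 0.7905
P_2 = 1/(1+e^{-1.2240}) = 0.7728
L = P_1 × (1−P_2) = 0.7905 × 0.2272 = 0.17963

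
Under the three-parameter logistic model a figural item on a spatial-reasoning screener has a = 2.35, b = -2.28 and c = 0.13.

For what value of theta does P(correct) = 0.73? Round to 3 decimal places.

P(theta) = c + (1 − c) · 1 / (1 + exp(−a(theta − b)))
Remove guessing floor: (0.73 − 0.13)/(1 − 0.13) = 0.6897
logit = ln(0.6897/0.3103) = 0.7985
theta = b + logit/(a) = -2.28 + 0.7985/2.3500 = -1.9402

-1.940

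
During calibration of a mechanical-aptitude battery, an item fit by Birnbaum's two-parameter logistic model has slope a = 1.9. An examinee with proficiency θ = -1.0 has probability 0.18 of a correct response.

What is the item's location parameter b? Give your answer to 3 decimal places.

P(θ) = 1 / (1 + exp(−a(θ − b)))
logit(0.18) = ln(0.18/0.82) = -1.5163
b = θ − logit/(a) = -1.0 − (-1.5163)/1.9000 = -0.2019

-0.202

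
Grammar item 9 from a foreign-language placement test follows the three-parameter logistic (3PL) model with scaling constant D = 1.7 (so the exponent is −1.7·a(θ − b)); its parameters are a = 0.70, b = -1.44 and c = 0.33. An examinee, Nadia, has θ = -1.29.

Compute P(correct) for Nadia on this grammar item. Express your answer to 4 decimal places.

0.6948

P(θ) = c + (1 − c) · 1 / (1 + exp(−D·a(θ − b)))
Exponent: 1.7 × 0.70 × (-1.29 − (-1.44)) = 0.1785
1/(1 + e^{-0.1785}) = 0.5445
P = 0.33 + 0.67 × 0.5445 = 0.6948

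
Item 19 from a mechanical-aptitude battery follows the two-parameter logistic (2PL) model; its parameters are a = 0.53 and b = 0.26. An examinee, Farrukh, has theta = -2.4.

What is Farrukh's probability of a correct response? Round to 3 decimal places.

0.196

P(theta) = 1 / (1 + exp(−a(theta − b)))
Exponent: 0.53 × (-2.4 − 0.26) = -1.4098
1/(1 + e^{1.4098}) = 0.1963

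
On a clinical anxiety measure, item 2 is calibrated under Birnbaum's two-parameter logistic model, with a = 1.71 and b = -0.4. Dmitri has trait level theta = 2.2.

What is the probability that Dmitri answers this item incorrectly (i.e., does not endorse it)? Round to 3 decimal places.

0.012

P(theta) = 1 / (1 + exp(−a(theta − b)))
Exponent: 1.71 × (2.2 − (-0.4)) = 4.4460
1/(1 + e^{-4.4460}) = 0.9884
P(incorrect) = 1 − 0.9884 = 0.0116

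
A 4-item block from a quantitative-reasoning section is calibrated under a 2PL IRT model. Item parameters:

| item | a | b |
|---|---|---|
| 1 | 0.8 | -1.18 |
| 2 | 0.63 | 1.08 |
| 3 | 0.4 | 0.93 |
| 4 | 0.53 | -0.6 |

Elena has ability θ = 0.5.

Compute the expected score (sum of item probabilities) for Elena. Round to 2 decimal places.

P(θ) = 1 / (1 + exp(−a(θ − b)))
P_1 = 1/(1+e^{-1.3440}) = 0.7931
P_2 = 1/(1+e^{0.3654}) = 0.4097
P_3 = 1/(1+e^{0.1720}) = 0.4571
P_4 = 1/(1+e^{-0.5830}) = 0.6418
E[score] = 0.7931 + 0.4097 + 0.4571 + 0.6418 = 2.3017

2.30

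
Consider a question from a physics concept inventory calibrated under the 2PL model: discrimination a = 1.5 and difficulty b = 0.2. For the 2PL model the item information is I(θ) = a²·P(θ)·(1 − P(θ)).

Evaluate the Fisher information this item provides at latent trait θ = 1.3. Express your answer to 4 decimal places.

P = 1/(1+e^{-1.6500}) = 0.8389
P(1−P) = 0.8389 × 0.1611 = 0.1352
I = a² × P(1−P) = 1.5² × 0.1352 = 0.30409

0.3041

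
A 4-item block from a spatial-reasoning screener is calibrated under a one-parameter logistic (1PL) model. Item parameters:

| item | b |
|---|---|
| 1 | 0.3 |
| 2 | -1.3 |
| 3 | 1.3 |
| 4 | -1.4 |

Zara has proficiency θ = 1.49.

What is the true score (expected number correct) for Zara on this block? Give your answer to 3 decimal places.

3.204

P(θ) = 1 / (1 + exp(−(θ − b)))
P_1 = 1/(1+e^{-1.1900}) = 0.7667
P_2 = 1/(1+e^{-2.7900}) = 0.9421
P_3 = 1/(1+e^{-0.1900}) = 0.5474
P_4 = 1/(1+e^{-2.8900}) = 0.9473
E[score] = 0.7667 + 0.9421 + 0.5474 + 0.9473 = 3.2036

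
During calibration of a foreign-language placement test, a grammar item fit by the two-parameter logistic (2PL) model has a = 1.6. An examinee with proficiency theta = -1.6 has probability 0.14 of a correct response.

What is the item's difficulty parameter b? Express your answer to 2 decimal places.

-0.47

P(theta) = 1 / (1 + exp(−a(theta − b)))
logit(0.14) = ln(0.14/0.86) = -1.8153
b = theta − logit/(a) = -1.6 − (-1.8153)/1.6000 = -0.4654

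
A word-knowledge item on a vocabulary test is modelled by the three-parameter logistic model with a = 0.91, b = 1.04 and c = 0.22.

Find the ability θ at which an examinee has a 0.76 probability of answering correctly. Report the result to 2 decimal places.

1.93

P(θ) = c + (1 − c) · 1 / (1 + exp(−a(θ − b)))
Remove guessing floor: (0.76 − 0.22)/(1 − 0.22) = 0.6923
logit = ln(0.6923/0.3077) = 0.8109
θ = b + logit/(a) = 1.04 + 0.8109/0.9100 = 1.9311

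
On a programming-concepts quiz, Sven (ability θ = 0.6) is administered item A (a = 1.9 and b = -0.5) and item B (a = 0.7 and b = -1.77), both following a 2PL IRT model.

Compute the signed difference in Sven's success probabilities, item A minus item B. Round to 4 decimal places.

P(θ) = 1 / (1 + exp(−a(θ − b)))
P_A = 0.8899
P_B = 0.8401
P_A − P_B = 0.0498

0.0498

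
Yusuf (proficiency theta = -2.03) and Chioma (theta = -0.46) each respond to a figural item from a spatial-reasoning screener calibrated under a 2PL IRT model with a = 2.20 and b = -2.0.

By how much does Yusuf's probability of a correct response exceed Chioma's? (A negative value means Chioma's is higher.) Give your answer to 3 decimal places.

P(theta) = 1 / (1 + exp(−a(theta − b)))
P(Yusuf) = 0.4835  [exponent -0.0660]
P(Chioma) = 0.9673  [exponent 3.3880]
Difference = 0.4835 − 0.9673 = -0.4838

-0.484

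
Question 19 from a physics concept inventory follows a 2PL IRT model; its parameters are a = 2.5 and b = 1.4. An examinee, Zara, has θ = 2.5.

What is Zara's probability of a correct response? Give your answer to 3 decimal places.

P(θ) = 1 / (1 + exp(−a(θ − b)))
Exponent: 2.5 × (2.5 − 1.4) = 2.7500
1/(1 + e^{-2.7500}) = 0.9399

0.940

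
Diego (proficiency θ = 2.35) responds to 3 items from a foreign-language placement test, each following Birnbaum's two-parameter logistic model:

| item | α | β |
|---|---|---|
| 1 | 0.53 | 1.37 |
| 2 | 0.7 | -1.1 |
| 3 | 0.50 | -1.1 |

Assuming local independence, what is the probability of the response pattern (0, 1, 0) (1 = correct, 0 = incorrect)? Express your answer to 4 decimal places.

P(θ) = 1 / (1 + exp(−α(θ − β)))
P_1 = 1/(1+e^{-0.5194}) = 0.6270
P_2 = 1/(1+e^{-2.4150}) = 0.9180
P_3 = 1/(1+e^{-1.7250}) = 0.8488
L = (1−P_1) × P_2 × (1−P_3) = 0.3730 × 0.9180 × 0.1512 = 0.05178

0.0518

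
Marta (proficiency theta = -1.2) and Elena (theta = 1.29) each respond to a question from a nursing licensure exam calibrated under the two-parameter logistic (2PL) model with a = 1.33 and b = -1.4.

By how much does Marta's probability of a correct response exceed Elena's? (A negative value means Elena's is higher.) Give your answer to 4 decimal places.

-0.4067

P(theta) = 1 / (1 + exp(−a(theta − b)))
P(Marta) = 0.5661  [exponent 0.2660]
P(Elena) = 0.9728  [exponent 3.5777]
Difference = 0.5661 − 0.9728 = -0.4067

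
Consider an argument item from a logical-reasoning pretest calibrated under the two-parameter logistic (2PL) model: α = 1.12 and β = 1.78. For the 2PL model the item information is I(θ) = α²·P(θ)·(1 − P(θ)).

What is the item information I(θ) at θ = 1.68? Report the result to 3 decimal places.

P = 1/(1+e^{0.1120}) = 0.4720
P(1−P) = 0.4720 × 0.5280 = 0.2492
I = α² × P(1−P) = 1.12² × 0.2492 = 0.31262

0.313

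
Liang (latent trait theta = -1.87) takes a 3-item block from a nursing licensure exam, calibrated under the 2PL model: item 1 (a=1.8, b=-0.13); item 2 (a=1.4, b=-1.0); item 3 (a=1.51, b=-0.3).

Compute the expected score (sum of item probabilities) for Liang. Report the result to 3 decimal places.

P(theta) = 1 / (1 + exp(−a(theta − b)))
P_1 = 1/(1+e^{3.1320}) = 0.0418
P_2 = 1/(1+e^{1.2180}) = 0.2283
P_3 = 1/(1+e^{2.3707}) = 0.0854
E[score] = 0.0418 + 0.2283 + 0.0854 = 0.3555

0.356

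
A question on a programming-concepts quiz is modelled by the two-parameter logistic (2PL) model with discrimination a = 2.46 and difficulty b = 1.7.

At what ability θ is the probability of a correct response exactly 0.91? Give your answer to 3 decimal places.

P(θ) = 1 / (1 + exp(−a(θ − b)))
logit = ln(0.9100/0.0900) = 2.3136
θ = b + logit/(a) = 1.7 + 2.3136/2.4600 = 2.6405

2.641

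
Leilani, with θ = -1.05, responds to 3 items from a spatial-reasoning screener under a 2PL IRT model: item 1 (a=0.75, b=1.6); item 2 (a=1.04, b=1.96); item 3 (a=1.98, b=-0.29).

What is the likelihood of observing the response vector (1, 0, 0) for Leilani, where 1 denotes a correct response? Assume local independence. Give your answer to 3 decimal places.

0.094

P(θ) = 1 / (1 + exp(−a(θ − b)))
P_1 = 1/(1+e^{1.9875}) = 0.1205
P_2 = 1/(1+e^{3.1304}) = 0.0419
P_3 = 1/(1+e^{1.5048}) = 0.1817
L = P_1 × (1−P_2) × (1−P_3) = 0.1205 × 0.9581 × 0.8183 = 0.09449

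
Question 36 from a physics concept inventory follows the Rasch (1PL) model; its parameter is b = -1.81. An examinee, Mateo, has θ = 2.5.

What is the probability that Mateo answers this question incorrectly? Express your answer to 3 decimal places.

0.013

P(θ) = 1 / (1 + exp(−(θ − b)))
Exponent: (2.5 − (-1.81)) = 4.3100
1/(1 + e^{-4.3100}) = 0.9867
P = 0.9867
P(incorrect) = 1 − 0.9867 = 0.0133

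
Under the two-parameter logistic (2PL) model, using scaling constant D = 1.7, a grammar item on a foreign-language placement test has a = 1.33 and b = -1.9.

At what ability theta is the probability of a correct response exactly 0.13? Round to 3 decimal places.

P(theta) = 1 / (1 + exp(−D·a(theta − b)))
logit = ln(0.1300/0.8700) = -1.9010
theta = b + logit/(1.7·a) = -1.9 + (-1.9010)/2.2610 = -2.7408

-2.741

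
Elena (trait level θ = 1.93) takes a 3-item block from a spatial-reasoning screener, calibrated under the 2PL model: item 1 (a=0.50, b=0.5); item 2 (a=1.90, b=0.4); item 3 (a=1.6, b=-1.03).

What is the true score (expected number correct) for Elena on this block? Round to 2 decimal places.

P(θ) = 1 / (1 + exp(−a(θ − b)))
P_1 = 1/(1+e^{-0.7150}) = 0.6715
P_2 = 1/(1+e^{-2.9070}) = 0.9482
P_3 = 1/(1+e^{-4.7360}) = 0.9913
E[score] = 0.6715 + 0.9482 + 0.9913 = 2.6110

2.61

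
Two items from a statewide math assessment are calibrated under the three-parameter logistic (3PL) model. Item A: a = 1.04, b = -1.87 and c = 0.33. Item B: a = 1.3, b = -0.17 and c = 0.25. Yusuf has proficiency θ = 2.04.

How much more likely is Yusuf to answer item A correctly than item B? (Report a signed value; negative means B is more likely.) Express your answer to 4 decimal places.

0.0288

P(θ) = c + (1 − c) · 1 / (1 + exp(−a(θ − b)))
P_A = 0.9887
P_B = 0.9599
P_A − P_B = 0.0288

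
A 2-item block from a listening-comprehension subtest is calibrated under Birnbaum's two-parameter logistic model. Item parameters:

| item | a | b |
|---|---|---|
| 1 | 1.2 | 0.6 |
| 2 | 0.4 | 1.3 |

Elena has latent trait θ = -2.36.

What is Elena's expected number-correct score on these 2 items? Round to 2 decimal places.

0.22

P(θ) = 1 / (1 + exp(−a(θ − b)))
P_1 = 1/(1+e^{3.5520}) = 0.0279
P_2 = 1/(1+e^{1.4640}) = 0.1879
E[score] = 0.0279 + 0.1879 = 0.2157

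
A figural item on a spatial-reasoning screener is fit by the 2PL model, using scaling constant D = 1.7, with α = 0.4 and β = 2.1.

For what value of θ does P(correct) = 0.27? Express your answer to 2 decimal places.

0.64

P(θ) = 1 / (1 + exp(−D·α(θ − β)))
logit = ln(0.2700/0.7300) = -0.9946
θ = β + logit/(1.7·α) = 2.1 + (-0.9946)/0.6800 = 0.6373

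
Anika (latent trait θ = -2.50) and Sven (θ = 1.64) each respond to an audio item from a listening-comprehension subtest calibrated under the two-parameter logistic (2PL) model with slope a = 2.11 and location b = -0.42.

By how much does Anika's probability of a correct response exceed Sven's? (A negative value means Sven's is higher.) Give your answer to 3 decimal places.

P(θ) = 1 / (1 + exp(−a(θ − b)))
P(Anika) = 0.0123  [exponent -4.3888]
P(Sven) = 0.9872  [exponent 4.3466]
Difference = 0.0123 − 0.9872 = -0.9750

-0.975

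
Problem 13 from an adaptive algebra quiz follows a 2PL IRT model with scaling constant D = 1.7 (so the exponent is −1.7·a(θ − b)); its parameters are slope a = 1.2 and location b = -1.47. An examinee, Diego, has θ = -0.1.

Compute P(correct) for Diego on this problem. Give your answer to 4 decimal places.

P(θ) = 1 / (1 + exp(−D·a(θ − b)))
Exponent: 1.7 × 1.2 × (-0.1 − (-1.47)) = 2.7948
1/(1 + e^{-2.7948}) = 0.9424
P = 0.9424

0.9424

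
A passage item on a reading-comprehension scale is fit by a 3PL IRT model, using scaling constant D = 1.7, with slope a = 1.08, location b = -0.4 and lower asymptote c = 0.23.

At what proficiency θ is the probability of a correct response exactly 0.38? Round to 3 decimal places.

P(θ) = c + (1 − c) · 1 / (1 + exp(−D·a(θ − b)))
Remove guessing floor: (0.38 − 0.23)/(1 − 0.23) = 0.1948
logit = ln(0.1948/0.8052) = -1.4191
θ = b + logit/(1.7·a) = -0.4 + (-1.4191)/1.8360 = -1.1729

-1.173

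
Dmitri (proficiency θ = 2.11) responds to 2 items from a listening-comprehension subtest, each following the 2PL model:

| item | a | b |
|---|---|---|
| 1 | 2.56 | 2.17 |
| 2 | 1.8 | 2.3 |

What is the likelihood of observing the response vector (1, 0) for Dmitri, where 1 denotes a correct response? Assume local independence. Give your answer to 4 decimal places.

P(θ) = 1 / (1 + exp(−a(θ − b)))
P_1 = 1/(1+e^{0.1536}) = 0.4617
P_2 = 1/(1+e^{0.3420}) = 0.4153
L = P_1 × (1−P_2) = 0.4617 × 0.5847 = 0.26993

0.2699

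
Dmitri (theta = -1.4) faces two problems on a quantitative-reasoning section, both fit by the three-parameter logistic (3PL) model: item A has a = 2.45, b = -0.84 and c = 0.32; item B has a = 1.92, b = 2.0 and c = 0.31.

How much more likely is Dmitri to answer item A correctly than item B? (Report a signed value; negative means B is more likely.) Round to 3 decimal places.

0.147

P(theta) = c + (1 − c) · 1 / (1 + exp(−a(theta − b)))
P_A = 0.4576
P_B = 0.3110
P_A − P_B = 0.1466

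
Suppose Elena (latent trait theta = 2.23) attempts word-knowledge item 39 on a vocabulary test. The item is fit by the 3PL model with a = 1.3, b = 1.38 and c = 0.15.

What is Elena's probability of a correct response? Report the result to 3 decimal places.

0.789

P(theta) = c + (1 − c) · 1 / (1 + exp(−a(theta − b)))
Exponent: 1.3 × (2.23 − 1.38) = 1.1050
1/(1 + e^{-1.1050}) = 0.7512
P = 0.15 + 0.85 × 0.7512 = 0.7885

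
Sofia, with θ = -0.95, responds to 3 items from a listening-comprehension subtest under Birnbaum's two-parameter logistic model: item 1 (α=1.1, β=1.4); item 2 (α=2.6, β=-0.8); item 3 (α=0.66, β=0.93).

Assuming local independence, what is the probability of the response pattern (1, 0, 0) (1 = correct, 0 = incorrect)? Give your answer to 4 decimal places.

0.0324

P(θ) = 1 / (1 + exp(−α(θ − β)))
P_1 = 1/(1+e^{2.5850}) = 0.0701
P_2 = 1/(1+e^{0.3900}) = 0.4037
P_3 = 1/(1+e^{1.2408}) = 0.2243
L = P_1 × (1−P_2) × (1−P_3) = 0.0701 × 0.5963 × 0.7757 = 0.03243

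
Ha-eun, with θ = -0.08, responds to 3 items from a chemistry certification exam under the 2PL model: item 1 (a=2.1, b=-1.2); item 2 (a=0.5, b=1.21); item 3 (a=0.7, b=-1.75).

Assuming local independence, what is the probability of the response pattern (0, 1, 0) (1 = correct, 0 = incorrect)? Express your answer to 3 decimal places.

P(θ) = 1 / (1 + exp(−a(θ − b)))
P_1 = 1/(1+e^{-2.3520}) = 0.9131
P_2 = 1/(1+e^{0.6450}) = 0.3441
P_3 = 1/(1+e^{-1.1690}) = 0.7630
L = (1−P_1) × P_2 × (1−P_3) = 0.0869 × 0.3441 × 0.2370 = 0.00709

0.007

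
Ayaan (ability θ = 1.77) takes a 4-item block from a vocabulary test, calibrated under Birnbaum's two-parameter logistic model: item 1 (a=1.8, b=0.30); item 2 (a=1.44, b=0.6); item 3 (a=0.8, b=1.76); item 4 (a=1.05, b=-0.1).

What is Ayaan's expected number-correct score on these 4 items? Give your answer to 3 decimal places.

P(θ) = 1 / (1 + exp(−a(θ − b)))
P_1 = 1/(1+e^{-2.6460}) = 0.9338
P_2 = 1/(1+e^{-1.6848}) = 0.8435
P_3 = 1/(1+e^{-0.0080}) = 0.5020
P_4 = 1/(1+e^{-1.9635}) = 0.8769
E[score] = 0.9338 + 0.8435 + 0.5020 + 0.8769 = 3.1562

3.156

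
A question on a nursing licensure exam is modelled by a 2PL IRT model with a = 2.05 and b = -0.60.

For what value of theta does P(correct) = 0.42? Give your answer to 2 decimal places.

P(theta) = 1 / (1 + exp(−a(theta − b)))
logit = ln(0.4200/0.5800) = -0.3228
theta = b + logit/(a) = -0.60 + (-0.3228)/2.0500 = -0.7575

-0.76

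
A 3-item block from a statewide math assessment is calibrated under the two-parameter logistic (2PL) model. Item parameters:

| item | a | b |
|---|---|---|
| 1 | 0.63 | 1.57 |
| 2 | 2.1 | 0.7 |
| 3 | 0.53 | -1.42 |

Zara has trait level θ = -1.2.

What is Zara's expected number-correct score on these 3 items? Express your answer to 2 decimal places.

P(θ) = 1 / (1 + exp(−a(θ − b)))
P_1 = 1/(1+e^{1.7451}) = 0.1487
P_2 = 1/(1+e^{3.9900}) = 0.0182
P_3 = 1/(1+e^{-0.1166}) = 0.5291
E[score] = 0.1487 + 0.0182 + 0.5291 = 0.6959

0.70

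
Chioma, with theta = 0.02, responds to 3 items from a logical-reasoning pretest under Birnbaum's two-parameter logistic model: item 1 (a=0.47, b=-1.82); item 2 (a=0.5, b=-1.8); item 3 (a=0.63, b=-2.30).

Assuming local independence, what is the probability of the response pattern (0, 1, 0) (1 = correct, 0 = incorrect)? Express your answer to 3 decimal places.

0.040

P(theta) = 1 / (1 + exp(−a(theta − b)))
P_1 = 1/(1+e^{-0.8648}) = 0.7037
P_2 = 1/(1+e^{-0.9100}) = 0.7130
P_3 = 1/(1+e^{-1.4616}) = 0.8118
L = (1−P_1) × P_2 × (1−P_3) = 0.2963 × 0.7130 × 0.1882 = 0.03977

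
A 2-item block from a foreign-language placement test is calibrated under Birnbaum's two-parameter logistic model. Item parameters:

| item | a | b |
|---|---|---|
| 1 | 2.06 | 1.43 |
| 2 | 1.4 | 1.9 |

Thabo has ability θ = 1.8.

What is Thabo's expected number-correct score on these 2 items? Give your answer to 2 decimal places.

P(θ) = 1 / (1 + exp(−a(θ − b)))
P_1 = 1/(1+e^{-0.7622}) = 0.6818
P_2 = 1/(1+e^{0.1400}) = 0.4651
E[score] = 0.6818 + 0.4651 = 1.1469

1.15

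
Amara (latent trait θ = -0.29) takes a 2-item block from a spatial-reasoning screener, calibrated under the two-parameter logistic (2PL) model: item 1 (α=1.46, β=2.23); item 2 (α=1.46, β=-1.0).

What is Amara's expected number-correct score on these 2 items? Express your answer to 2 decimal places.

P(θ) = 1 / (1 + exp(−α(θ − β)))
P_1 = 1/(1+e^{3.6792}) = 0.0246
P_2 = 1/(1+e^{-1.0366}) = 0.7382
E[score] = 0.0246 + 0.7382 = 0.7628

0.76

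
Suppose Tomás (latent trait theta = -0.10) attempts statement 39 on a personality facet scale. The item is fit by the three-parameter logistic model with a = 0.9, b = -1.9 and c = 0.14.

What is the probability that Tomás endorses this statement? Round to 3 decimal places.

P(theta) = c + (1 − c) · 1 / (1 + exp(−a(theta − b)))
Exponent: 0.9 × (-0.10 − (-1.9)) = 1.6200
1/(1 + e^{-1.6200}) = 0.8348
P = 0.14 + 0.86 × 0.8348 = 0.8579

0.858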